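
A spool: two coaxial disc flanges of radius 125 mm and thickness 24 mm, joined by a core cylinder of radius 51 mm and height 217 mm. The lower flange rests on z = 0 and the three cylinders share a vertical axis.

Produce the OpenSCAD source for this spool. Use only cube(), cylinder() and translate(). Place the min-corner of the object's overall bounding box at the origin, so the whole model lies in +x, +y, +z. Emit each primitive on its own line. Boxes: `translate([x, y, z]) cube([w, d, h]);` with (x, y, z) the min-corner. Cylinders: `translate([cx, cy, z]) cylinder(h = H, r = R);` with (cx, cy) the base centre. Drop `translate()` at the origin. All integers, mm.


translate([125, 125, 0]) cylinder(h = 24, r = 125);
translate([125, 125, 24]) cylinder(h = 217, r = 51);
translate([125, 125, 241]) cylinder(h = 24, r = 125);


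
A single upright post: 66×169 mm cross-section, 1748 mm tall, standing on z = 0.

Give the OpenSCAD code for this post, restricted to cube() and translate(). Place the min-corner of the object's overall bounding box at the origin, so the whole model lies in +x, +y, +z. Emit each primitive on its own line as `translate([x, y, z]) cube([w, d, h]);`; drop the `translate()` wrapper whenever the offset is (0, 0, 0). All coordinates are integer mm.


cube([66, 169, 1748]);


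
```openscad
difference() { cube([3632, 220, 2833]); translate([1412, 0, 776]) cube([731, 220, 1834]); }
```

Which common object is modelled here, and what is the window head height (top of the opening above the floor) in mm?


A wall with a window opening. The window head height is 2610 mm.

A wall with a rectangular opening subtracted — a window. Sill at z = 776, opening 1834 mm tall, so the head is at 776 + 1834 = 2610 mm.


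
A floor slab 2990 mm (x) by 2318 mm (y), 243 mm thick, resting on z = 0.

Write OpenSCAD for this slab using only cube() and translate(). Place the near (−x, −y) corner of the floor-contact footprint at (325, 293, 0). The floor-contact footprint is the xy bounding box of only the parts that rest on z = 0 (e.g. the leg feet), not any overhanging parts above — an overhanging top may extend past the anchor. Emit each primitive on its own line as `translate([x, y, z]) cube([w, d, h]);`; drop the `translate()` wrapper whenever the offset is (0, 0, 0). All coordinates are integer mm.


translate([325, 293, 0]) cube([2990, 2318, 243]);


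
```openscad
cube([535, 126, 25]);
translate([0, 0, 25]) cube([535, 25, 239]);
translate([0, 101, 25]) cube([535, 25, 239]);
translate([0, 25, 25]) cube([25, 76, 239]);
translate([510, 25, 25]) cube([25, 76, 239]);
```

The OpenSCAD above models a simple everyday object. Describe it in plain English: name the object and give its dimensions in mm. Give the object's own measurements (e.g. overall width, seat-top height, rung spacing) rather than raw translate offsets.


An open-topped rectangular box: outside dimensions 535×126×264 mm, with a uniform wall and base thickness of 25 mm. The base is a full 535×126 slab on the floor; four walls sit on top of the base. The front and back walls (the −y and +y sides) span the full width; the two side walls fit between them.


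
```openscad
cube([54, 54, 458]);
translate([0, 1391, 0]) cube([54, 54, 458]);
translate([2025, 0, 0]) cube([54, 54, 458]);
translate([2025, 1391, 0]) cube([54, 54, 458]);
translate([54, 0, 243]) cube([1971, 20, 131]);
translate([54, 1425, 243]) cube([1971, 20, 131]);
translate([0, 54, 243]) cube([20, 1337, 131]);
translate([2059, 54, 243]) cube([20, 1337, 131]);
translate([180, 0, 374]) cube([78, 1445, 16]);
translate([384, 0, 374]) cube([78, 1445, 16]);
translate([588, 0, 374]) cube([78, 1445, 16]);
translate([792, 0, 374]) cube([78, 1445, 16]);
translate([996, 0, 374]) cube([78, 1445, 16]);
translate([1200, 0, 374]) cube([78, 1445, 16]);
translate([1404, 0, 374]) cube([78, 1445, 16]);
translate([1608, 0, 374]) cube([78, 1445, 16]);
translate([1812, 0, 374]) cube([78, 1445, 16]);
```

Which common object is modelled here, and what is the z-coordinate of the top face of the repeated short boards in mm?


A bed frame. The slat-top height is 390 mm.

Four posts, four rails, and a row of slats — a bed frame. Slats sit on the rails at z = 243 + 131 = 374; with slat thickness 16, the top is 390 mm.


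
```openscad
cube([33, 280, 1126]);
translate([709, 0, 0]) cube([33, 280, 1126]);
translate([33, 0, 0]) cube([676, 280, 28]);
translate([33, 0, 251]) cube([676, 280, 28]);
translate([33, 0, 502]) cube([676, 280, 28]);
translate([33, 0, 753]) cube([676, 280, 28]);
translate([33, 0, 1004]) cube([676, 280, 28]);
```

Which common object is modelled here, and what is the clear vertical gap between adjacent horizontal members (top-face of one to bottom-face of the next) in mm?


A bookshelf. The clear shelf gap is 223 mm.

Two tall side panels with 5 horizontal boards between them — a bookshelf. The first two shelf undersides are at z = 0 and z = 251; with shelf thickness 28, the clear gap is 251 − 0 − 28 = 223 mm.


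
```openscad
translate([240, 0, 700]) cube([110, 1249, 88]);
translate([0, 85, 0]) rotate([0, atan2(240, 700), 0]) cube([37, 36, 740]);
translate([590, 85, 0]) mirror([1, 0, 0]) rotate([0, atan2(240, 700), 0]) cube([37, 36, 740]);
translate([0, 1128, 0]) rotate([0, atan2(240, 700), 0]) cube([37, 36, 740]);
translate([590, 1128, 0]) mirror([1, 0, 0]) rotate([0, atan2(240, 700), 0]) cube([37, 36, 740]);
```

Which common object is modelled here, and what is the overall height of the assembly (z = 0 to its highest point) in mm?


A sawhorse. The overall height is 788 mm.

A beam across two mirrored pairs of raked legs — a sawhorse. The beam's underside is at z = 700 (matching the legs' vertical rise in atan2(240, 700)) and the beam is 88 mm tall, so its top is at 700 + 88 = 788 mm. The raked legs top out at the beam's underside, so that is the highest point.


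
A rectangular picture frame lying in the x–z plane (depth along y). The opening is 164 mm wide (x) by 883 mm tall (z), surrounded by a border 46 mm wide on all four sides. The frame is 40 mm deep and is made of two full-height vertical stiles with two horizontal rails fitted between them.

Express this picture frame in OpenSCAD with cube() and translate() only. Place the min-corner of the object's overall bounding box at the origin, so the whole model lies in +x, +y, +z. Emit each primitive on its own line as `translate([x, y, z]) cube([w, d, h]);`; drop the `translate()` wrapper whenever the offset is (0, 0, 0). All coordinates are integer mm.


cube([46, 40, 975]);
translate([210, 0, 0]) cube([46, 40, 975]);
translate([46, 0, 0]) cube([164, 40, 46]);
translate([46, 0, 929]) cube([164, 40, 46]);


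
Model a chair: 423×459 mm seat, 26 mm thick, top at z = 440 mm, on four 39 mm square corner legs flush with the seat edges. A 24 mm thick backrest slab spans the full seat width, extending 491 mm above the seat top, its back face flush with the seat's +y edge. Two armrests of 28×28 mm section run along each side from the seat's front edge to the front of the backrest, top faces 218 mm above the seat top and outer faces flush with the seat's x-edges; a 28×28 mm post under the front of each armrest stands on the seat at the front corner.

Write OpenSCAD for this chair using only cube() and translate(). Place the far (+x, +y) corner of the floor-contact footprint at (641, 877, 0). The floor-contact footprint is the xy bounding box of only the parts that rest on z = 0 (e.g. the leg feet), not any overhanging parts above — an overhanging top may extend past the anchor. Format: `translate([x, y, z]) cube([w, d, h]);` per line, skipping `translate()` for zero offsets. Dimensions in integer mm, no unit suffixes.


// leg_h = 440 - 26 = 414
// arm post h = 218 - 28 = 190
translate([218, 418, 414]) cube([423, 459, 26]);
translate([218, 418, 0]) cube([39, 39, 414]);
translate([602, 418, 0]) cube([39, 39, 414]);
translate([218, 838, 0]) cube([39, 39, 414]);
translate([602, 838, 0]) cube([39, 39, 414]);
translate([218, 853, 440]) cube([423, 24, 491]);
translate([218, 418, 630]) cube([28, 435, 28]);
translate([613, 418, 630]) cube([28, 435, 28]);
translate([218, 418, 440]) cube([28, 28, 190]);
translate([613, 418, 440]) cube([28, 28, 190]);


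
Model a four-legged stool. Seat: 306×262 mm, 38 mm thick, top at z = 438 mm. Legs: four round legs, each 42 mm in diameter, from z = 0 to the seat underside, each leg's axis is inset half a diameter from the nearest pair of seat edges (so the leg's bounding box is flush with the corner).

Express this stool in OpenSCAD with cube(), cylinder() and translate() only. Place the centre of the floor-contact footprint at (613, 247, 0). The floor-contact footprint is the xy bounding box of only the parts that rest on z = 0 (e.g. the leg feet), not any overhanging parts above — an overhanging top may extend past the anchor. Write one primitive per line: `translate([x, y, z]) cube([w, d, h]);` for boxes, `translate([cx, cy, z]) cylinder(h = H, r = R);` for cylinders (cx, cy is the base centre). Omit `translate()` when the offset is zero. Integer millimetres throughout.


translate([460, 116, 400]) cube([306, 262, 38]);
translate([481, 137, 0]) cylinder(h = 400, r = 21);
translate([745, 137, 0]) cylinder(h = 400, r = 21);
translate([481, 357, 0]) cylinder(h = 400, r = 21);
translate([745, 357, 0]) cylinder(h = 400, r = 21);


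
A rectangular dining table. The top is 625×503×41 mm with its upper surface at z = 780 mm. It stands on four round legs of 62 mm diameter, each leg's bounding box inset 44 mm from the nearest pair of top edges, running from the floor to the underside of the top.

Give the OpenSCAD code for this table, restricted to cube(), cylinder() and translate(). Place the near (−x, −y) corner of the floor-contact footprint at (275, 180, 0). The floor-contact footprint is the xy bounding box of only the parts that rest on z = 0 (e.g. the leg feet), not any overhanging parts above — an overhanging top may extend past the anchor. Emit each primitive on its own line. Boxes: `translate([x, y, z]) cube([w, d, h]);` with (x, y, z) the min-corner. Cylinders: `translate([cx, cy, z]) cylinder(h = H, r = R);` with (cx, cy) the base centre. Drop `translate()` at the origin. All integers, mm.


translate([231, 136, 739]) cube([625, 503, 41]);
translate([306, 211, 0]) cylinder(h = 739, r = 31);
translate([781, 211, 0]) cylinder(h = 739, r = 31);
translate([306, 564, 0]) cylinder(h = 739, r = 31);
translate([781, 564, 0]) cylinder(h = 739, r = 31);


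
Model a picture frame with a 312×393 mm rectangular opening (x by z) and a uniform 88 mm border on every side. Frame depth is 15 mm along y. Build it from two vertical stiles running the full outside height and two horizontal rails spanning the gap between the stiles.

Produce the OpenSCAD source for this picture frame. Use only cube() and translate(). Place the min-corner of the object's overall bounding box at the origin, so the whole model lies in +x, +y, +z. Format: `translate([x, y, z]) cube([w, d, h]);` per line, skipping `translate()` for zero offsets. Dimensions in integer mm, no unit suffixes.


cube([88, 15, 569]);
translate([400, 0, 0]) cube([88, 15, 569]);
translate([88, 0, 0]) cube([312, 15, 88]);
translate([88, 0, 481]) cube([312, 15, 88]);


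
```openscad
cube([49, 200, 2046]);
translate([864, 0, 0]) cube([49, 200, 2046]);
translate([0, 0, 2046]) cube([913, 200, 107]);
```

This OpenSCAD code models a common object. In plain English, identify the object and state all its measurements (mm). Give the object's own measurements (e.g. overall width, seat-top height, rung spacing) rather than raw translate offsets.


A door frame. The clear opening is 815 mm wide and 2046 mm high. Two 49 mm wide jambs, 200 mm deep, stand either side of the opening from the floor to the top of the opening. A 107 mm thick head sits across the top of both jambs, spanning the full outside width of the frame.


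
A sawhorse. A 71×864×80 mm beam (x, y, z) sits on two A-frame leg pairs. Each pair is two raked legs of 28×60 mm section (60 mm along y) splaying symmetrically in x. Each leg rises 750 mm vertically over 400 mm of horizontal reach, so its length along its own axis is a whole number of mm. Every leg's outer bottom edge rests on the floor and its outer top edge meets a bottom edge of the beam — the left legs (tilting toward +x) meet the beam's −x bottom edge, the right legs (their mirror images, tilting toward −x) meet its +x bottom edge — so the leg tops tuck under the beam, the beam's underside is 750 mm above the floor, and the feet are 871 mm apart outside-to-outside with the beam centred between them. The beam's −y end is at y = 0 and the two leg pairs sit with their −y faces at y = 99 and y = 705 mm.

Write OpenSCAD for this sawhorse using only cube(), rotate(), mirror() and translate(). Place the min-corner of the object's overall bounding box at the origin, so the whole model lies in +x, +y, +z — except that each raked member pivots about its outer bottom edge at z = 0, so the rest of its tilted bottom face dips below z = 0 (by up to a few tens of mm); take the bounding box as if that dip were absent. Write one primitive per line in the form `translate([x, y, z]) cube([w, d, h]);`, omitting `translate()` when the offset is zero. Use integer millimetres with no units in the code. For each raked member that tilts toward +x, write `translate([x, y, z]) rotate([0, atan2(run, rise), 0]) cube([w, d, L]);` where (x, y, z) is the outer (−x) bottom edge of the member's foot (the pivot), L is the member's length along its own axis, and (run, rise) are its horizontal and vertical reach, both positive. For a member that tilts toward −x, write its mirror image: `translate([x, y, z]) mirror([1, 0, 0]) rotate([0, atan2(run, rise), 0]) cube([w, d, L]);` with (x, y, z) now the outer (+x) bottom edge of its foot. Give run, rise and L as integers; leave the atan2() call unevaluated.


translate([400, 0, 750]) cube([71, 864, 80]);
translate([0, 99, 0]) rotate([0, atan2(400, 750), 0]) cube([28, 60, 850]);
translate([871, 99, 0]) mirror([1, 0, 0]) rotate([0, atan2(400, 750), 0]) cube([28, 60, 850]);
translate([0, 705, 0]) rotate([0, atan2(400, 750), 0]) cube([28, 60, 850]);
translate([871, 705, 0]) mirror([1, 0, 0]) rotate([0, atan2(400, 750), 0]) cube([28, 60, 850]);


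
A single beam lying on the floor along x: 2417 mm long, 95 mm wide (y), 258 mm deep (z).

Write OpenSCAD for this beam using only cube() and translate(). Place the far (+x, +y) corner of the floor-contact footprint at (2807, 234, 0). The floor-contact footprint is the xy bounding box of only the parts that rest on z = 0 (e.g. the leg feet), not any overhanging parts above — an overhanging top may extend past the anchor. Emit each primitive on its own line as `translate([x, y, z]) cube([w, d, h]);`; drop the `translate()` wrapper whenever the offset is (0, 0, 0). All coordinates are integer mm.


translate([390, 139, 0]) cube([2417, 95, 258]);


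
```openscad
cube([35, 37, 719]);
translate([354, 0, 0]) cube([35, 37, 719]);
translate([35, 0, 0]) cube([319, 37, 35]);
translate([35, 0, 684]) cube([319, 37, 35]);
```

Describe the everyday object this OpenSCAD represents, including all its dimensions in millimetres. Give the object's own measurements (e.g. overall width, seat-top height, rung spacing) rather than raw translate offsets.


A rectangular picture frame lying in the x–z plane (depth along y). The opening is 319 mm wide (x) by 649 mm tall (z), surrounded by a border 35 mm wide on all four sides. The frame is 37 mm deep and is made of two full-height vertical stiles with two horizontal rails fitted between them.


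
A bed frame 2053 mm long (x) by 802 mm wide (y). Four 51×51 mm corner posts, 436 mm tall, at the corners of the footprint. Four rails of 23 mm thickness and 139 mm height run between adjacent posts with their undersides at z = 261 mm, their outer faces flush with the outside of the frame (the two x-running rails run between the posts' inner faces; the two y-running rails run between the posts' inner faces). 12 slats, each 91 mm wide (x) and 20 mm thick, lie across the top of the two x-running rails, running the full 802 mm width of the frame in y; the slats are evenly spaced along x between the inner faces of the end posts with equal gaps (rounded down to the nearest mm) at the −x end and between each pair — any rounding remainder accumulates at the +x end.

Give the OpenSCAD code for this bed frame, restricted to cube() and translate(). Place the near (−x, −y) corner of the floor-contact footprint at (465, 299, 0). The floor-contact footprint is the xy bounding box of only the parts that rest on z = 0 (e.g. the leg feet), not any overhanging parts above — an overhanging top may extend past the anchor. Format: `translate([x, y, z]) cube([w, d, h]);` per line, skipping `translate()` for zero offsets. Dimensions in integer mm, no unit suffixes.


translate([465, 299, 0]) cube([51, 51, 436]);
translate([465, 1050, 0]) cube([51, 51, 436]);
translate([2467, 299, 0]) cube([51, 51, 436]);
translate([2467, 1050, 0]) cube([51, 51, 436]);
translate([516, 299, 261]) cube([1951, 23, 139]);
translate([516, 1078, 261]) cube([1951, 23, 139]);
translate([465, 350, 261]) cube([23, 700, 139]);
translate([2495, 350, 261]) cube([23, 700, 139]);
translate([582, 299, 400]) cube([91, 802, 20]);
translate([739, 299, 400]) cube([91, 802, 20]);
translate([896, 299, 400]) cube([91, 802, 20]);
translate([1053, 299, 400]) cube([91, 802, 20]);
translate([1210, 299, 400]) cube([91, 802, 20]);
translate([1367, 299, 400]) cube([91, 802, 20]);
translate([1524, 299, 400]) cube([91, 802, 20]);
translate([1681, 299, 400]) cube([91, 802, 20]);
translate([1838, 299, 400]) cube([91, 802, 20]);
translate([1995, 299, 400]) cube([91, 802, 20]);
translate([2152, 299, 400]) cube([91, 802, 20]);
translate([2309, 299, 400]) cube([91, 802, 20]);


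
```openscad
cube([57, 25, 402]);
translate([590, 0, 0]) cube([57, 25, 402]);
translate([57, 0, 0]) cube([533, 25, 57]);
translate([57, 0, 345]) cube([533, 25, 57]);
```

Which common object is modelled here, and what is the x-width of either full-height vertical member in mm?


A picture frame. The border width is 57 mm.

Four thin pieces enclosing a rectangular opening — a picture frame. The two full-height stiles are 402 mm tall; the top rail sits at z = 345 and is 57 mm tall, so the border above the opening is 402 − 345 = 57 mm, matching the stile x-width.


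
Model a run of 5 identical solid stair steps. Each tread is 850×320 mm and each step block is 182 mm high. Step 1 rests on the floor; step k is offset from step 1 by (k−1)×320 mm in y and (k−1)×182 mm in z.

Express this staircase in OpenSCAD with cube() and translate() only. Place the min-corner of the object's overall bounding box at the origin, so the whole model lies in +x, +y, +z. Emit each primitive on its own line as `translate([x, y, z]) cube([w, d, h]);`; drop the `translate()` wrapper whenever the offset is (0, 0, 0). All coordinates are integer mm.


cube([850, 320, 182]);
translate([0, 320, 182]) cube([850, 320, 182]);
translate([0, 640, 364]) cube([850, 320, 182]);
translate([0, 960, 546]) cube([850, 320, 182]);
translate([0, 1280, 728]) cube([850, 320, 182]);


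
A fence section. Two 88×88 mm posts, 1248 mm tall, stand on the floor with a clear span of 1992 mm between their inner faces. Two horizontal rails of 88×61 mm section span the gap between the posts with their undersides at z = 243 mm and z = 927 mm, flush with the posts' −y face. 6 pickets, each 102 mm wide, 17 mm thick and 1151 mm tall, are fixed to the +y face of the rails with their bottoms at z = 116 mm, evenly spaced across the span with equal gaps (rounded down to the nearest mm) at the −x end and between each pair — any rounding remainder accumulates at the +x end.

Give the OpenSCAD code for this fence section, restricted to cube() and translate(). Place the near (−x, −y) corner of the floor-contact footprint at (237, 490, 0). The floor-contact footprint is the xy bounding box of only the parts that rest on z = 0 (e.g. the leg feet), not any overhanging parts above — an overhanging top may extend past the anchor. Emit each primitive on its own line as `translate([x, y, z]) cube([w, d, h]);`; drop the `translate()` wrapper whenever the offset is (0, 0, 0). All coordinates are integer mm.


translate([237, 490, 0]) cube([88, 88, 1248]);
translate([2317, 490, 0]) cube([88, 88, 1248]);
translate([325, 490, 243]) cube([1992, 88, 61]);
translate([325, 490, 927]) cube([1992, 88, 61]);
translate([522, 578, 116]) cube([102, 17, 1151]);
translate([821, 578, 116]) cube([102, 17, 1151]);
translate([1120, 578, 116]) cube([102, 17, 1151]);
translate([1419, 578, 116]) cube([102, 17, 1151]);
translate([1718, 578, 116]) cube([102, 17, 1151]);
translate([2017, 578, 116]) cube([102, 17, 1151]);


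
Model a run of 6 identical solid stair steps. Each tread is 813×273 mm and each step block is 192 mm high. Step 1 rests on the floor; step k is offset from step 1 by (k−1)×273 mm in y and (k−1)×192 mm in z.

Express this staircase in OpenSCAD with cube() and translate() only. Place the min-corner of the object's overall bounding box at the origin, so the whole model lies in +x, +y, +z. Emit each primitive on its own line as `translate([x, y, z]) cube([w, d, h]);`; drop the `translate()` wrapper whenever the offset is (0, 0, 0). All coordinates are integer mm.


cube([813, 273, 192]);
translate([0, 273, 192]) cube([813, 273, 192]);
translate([0, 546, 384]) cube([813, 273, 192]);
translate([0, 819, 576]) cube([813, 273, 192]);
translate([0, 1092, 768]) cube([813, 273, 192]);
translate([0, 1365, 960]) cube([813, 273, 192]);


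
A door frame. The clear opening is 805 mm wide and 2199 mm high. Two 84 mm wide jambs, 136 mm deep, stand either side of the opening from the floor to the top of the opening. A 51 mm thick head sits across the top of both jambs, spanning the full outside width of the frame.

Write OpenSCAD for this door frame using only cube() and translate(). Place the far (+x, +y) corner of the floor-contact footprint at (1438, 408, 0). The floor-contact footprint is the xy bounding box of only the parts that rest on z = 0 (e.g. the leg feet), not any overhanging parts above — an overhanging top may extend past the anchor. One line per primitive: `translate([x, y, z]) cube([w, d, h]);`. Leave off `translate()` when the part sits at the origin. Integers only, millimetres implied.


translate([465, 272, 0]) cube([84, 136, 2199]);
translate([1354, 272, 0]) cube([84, 136, 2199]);
translate([465, 272, 2199]) cube([973, 136, 51]);


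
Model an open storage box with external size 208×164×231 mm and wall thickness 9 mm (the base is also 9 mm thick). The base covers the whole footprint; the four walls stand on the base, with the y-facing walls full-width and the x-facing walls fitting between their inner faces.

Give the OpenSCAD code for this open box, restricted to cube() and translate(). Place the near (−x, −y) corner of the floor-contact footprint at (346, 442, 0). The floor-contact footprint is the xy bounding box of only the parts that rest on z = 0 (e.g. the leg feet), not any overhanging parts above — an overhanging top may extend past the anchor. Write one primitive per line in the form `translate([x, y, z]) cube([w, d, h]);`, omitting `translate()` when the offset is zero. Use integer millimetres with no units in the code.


translate([346, 442, 0]) cube([208, 164, 9]);
translate([346, 442, 9]) cube([208, 9, 222]);
translate([346, 597, 9]) cube([208, 9, 222]);
translate([346, 451, 9]) cube([9, 146, 222]);
translate([545, 451, 9]) cube([9, 146, 222]);


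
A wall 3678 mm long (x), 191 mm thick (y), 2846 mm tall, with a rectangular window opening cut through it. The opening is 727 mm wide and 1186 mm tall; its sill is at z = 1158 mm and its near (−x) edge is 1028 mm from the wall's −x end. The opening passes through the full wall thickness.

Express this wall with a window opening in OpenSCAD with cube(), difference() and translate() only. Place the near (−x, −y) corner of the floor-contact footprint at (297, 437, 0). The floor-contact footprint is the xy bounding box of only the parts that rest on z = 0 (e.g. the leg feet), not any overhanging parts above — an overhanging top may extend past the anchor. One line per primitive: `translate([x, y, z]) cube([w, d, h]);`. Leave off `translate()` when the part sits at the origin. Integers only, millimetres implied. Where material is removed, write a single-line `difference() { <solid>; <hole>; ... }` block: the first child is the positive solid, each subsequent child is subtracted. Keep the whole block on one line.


difference() { translate([297, 437, 0]) cube([3678, 191, 2846]); translate([1325, 437, 1158]) cube([727, 191, 1186]); }


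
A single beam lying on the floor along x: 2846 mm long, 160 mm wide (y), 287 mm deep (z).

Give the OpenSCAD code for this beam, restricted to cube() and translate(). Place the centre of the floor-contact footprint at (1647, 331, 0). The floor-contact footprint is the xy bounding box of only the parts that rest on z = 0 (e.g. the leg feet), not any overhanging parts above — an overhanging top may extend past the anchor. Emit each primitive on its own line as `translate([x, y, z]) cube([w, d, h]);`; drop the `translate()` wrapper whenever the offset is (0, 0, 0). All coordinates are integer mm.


translate([224, 251, 0]) cube([2846, 160, 287]);


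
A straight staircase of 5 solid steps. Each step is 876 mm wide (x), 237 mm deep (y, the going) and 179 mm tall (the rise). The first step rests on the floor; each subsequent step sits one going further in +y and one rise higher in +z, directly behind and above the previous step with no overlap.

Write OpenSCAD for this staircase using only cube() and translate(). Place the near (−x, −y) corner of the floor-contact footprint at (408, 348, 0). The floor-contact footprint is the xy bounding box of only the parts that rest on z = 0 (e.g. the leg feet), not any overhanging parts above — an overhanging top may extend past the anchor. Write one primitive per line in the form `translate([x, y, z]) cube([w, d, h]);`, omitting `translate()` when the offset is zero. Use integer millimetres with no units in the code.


translate([408, 348, 0]) cube([876, 237, 179]);
translate([408, 585, 179]) cube([876, 237, 179]);
translate([408, 822, 358]) cube([876, 237, 179]);
translate([408, 1059, 537]) cube([876, 237, 179]);
translate([408, 1296, 716]) cube([876, 237, 179]);


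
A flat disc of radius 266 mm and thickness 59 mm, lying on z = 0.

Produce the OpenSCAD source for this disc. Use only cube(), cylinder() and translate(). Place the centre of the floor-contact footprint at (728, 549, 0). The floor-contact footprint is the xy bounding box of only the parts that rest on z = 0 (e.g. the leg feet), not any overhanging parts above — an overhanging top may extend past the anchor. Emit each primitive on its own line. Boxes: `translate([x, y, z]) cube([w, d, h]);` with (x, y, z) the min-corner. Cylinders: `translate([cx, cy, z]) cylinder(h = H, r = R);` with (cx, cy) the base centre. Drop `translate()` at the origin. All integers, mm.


translate([728, 549, 0]) cylinder(h = 59, r = 266);


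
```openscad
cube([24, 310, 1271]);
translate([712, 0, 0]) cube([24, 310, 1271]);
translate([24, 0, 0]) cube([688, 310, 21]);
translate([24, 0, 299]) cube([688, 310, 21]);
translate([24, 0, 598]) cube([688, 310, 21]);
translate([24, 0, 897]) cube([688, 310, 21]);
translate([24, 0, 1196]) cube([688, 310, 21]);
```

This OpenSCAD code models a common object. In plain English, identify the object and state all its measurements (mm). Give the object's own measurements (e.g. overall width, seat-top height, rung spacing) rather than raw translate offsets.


An open bookshelf. Two side panels, each 24 mm thick, 310 mm deep and 1271 mm tall, stand 736 mm apart (outside-to-outside). Between them sit 5 shelves, each 21 mm thick and 310 mm deep, spanning the full gap between the sides. The bottom shelf rests on the floor (its underside at z = 0) and the clear gap between one shelf's top and the next shelf's underside is 278 mm.


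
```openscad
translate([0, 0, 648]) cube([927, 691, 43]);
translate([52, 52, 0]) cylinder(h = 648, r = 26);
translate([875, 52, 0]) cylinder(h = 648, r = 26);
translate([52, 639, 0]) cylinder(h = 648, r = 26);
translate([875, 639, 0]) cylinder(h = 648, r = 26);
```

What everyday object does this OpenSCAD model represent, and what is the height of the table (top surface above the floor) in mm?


A table. The table height is 691 mm.

A 927×691×43 slab sits at z = 648 on four Ø52 mm round legs — a table. The top surface is at 648 + 43 = 691 mm.


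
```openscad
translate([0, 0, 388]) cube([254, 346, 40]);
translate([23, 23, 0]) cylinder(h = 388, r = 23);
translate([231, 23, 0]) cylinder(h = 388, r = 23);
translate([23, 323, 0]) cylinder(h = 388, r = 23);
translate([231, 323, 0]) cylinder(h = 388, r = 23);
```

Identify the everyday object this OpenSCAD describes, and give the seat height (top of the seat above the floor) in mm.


A stool. The seat height is 428 mm.

A 254×346×40 slab at z = 388 on four corner cylinders — a stool. The seat top is 388 + 40 = 428 mm.


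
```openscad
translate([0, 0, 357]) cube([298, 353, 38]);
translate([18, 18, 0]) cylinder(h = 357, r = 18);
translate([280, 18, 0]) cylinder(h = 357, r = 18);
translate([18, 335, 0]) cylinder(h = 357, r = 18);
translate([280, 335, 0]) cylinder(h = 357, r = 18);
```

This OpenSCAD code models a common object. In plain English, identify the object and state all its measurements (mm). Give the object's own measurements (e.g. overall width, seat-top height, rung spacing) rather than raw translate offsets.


A simple wooden stool: a rectangular seat 298 mm (x) by 353 mm (y), 38 mm thick, top face at z = 395 mm, on four round legs, each 36 mm in diameter. The legs rest on z = 0, each leg's axis is inset half a diameter from the nearest pair of seat edges (so the leg's bounding box is flush with the corner).


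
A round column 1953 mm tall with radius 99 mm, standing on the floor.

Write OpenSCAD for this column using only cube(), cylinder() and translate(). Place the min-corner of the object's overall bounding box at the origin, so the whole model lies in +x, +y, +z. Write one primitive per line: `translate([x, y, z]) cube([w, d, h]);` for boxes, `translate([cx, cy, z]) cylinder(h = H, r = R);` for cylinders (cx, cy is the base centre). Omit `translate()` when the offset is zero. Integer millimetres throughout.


translate([99, 99, 0]) cylinder(h = 1953, r = 99);


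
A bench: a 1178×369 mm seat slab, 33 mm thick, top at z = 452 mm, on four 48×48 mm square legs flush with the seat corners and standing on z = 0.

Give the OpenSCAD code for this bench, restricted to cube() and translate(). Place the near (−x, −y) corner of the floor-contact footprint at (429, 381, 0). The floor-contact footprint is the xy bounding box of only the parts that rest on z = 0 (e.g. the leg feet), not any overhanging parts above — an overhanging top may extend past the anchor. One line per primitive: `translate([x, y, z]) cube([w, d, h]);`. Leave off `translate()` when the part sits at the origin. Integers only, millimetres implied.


// leg_h = 452 − 33 = 419
translate([429, 381, 419]) cube([1178, 369, 33]);
translate([429, 381, 0]) cube([48, 48, 419]);
translate([429, 702, 0]) cube([48, 48, 419]);
translate([1559, 381, 0]) cube([48, 48, 419]);
translate([1559, 702, 0]) cube([48, 48, 419]);


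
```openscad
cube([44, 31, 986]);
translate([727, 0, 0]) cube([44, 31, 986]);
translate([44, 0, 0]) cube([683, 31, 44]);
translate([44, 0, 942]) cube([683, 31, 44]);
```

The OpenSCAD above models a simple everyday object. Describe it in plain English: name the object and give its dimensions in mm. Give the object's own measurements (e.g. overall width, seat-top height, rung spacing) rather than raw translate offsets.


A rectangular picture frame lying in the x–z plane (depth along y). The opening is 683 mm wide (x) by 898 mm tall (z), surrounded by a border 44 mm wide on all four sides. The frame is 31 mm deep and is made of two full-height vertical stiles with two horizontal rails fitted between them.


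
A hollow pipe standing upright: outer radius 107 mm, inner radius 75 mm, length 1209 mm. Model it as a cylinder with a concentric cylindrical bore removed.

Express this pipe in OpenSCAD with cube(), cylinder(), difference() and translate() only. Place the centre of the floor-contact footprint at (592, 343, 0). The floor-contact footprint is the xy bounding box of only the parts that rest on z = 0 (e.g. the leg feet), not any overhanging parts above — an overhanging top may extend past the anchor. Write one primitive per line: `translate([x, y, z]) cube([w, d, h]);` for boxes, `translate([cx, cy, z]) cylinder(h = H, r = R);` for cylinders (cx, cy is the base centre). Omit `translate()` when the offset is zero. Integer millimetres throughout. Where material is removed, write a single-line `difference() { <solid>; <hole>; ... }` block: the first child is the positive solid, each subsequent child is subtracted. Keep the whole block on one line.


difference() { translate([592, 343, 0]) cylinder(h = 1209, r = 107); translate([592, 343, 0]) cylinder(h = 1209, r = 75); }


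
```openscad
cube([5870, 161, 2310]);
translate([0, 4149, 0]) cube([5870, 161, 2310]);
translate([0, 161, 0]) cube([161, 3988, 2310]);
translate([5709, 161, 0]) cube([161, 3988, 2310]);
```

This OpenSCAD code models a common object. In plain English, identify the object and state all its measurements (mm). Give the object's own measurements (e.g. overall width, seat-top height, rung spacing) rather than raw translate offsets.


The wall frame of a small rectangular building: four walls, each 2310 mm tall and 161 mm thick, enclosing a footprint 5870 mm (x) by 4310 mm (y) outside-to-outside, with no floor or roof. The front and back walls (the −y and +y sides) span the full width; the two side walls fit between them.


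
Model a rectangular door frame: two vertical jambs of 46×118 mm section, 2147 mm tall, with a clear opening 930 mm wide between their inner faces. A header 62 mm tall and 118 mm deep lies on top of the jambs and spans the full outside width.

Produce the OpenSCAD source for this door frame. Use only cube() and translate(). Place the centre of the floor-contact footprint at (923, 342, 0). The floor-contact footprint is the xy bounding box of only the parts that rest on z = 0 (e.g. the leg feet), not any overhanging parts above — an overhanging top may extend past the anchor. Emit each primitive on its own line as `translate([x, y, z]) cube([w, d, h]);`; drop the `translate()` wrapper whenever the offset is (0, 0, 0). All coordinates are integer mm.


translate([412, 283, 0]) cube([46, 118, 2147]);
translate([1388, 283, 0]) cube([46, 118, 2147]);
translate([412, 283, 2147]) cube([1022, 118, 62]);


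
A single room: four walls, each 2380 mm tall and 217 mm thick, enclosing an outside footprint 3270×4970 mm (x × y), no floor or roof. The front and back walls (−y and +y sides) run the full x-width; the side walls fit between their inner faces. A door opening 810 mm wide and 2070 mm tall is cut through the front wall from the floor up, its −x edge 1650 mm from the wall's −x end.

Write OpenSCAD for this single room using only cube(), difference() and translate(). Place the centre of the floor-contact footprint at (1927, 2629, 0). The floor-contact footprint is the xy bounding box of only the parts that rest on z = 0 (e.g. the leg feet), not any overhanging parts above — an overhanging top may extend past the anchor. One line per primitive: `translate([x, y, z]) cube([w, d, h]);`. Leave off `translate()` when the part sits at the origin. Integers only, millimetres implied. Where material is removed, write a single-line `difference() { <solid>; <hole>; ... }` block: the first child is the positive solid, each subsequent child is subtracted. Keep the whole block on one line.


difference() { translate([292, 144, 0]) cube([3270, 217, 2380]); translate([1942, 144, 0]) cube([810, 217, 2070]); }
translate([292, 4897, 0]) cube([3270, 217, 2380]);
translate([292, 361, 0]) cube([217, 4536, 2380]);
translate([3345, 361, 0]) cube([217, 4536, 2380]);


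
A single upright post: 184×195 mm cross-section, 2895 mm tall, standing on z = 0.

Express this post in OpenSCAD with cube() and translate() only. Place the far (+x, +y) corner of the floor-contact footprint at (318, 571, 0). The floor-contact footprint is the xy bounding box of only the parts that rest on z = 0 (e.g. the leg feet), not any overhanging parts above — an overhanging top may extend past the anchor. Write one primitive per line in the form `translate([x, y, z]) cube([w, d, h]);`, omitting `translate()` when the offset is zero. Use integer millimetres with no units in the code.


translate([134, 376, 0]) cube([184, 195, 2895]);


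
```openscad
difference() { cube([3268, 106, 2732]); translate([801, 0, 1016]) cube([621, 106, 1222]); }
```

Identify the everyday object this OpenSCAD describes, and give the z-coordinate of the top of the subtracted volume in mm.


A wall with a window opening. The window head height is 2238 mm.

A wall with a rectangular opening subtracted — a window. Sill at z = 1016, opening 1222 mm tall, so the head is at 1016 + 1222 = 2238 mm.


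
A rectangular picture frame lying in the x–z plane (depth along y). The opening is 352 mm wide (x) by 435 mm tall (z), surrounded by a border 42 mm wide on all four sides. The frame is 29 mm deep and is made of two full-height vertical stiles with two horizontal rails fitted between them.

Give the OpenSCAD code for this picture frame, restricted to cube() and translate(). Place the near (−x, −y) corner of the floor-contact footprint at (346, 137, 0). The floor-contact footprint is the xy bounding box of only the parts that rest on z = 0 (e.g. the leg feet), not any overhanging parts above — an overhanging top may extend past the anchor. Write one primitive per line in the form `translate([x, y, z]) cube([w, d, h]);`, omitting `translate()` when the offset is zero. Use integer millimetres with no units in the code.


translate([346, 137, 0]) cube([42, 29, 519]);
translate([740, 137, 0]) cube([42, 29, 519]);
translate([388, 137, 0]) cube([352, 29, 42]);
translate([388, 137, 477]) cube([352, 29, 42]);


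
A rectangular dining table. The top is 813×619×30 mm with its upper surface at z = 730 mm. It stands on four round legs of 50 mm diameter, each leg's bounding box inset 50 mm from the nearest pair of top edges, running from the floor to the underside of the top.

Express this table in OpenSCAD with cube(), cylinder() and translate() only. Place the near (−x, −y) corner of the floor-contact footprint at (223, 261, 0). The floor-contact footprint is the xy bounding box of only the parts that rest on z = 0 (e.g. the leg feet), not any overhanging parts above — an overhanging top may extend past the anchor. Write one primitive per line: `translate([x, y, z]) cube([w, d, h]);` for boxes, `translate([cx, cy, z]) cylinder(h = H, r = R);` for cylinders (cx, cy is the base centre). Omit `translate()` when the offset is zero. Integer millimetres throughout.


translate([173, 211, 700]) cube([813, 619, 30]);
translate([248, 286, 0]) cylinder(h = 700, r = 25);
translate([911, 286, 0]) cylinder(h = 700, r = 25);
translate([248, 755, 0]) cylinder(h = 700, r = 25);
translate([911, 755, 0]) cylinder(h = 700, r = 25);


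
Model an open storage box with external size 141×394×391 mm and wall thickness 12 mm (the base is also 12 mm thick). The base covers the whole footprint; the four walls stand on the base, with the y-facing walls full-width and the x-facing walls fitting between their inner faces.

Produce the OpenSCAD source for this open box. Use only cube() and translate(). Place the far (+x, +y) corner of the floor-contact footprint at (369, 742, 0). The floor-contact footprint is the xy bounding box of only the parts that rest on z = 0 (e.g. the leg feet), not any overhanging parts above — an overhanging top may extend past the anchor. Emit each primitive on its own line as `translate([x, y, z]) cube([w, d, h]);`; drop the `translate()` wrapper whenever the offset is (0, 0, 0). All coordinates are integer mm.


translate([228, 348, 0]) cube([141, 394, 12]);
translate([228, 348, 12]) cube([141, 12, 379]);
translate([228, 730, 12]) cube([141, 12, 379]);
translate([228, 360, 12]) cube([12, 370, 379]);
translate([357, 360, 12]) cube([12, 370, 379]);
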